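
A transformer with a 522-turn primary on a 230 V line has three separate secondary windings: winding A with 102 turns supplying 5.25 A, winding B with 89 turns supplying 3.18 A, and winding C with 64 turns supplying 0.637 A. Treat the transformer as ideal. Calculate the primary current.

I_p ≈ 1.65 A

V_A = 230 × 102/522 = 44.943 V; V_B = 230 × 89/522 = 39.215 V; V_C = 230 × 64/522 = 28.199 V.
P_out = V_A I_A + V_B I_B + V_C I_C = 44.943×5.25 + 39.215×3.18 + 28.199×0.637 = 235.95 + 124.70 + 17.963 = 378.61 W.
Ideal ⇒ P_in = P_out, so I_p = P_out/V_p = 378.61/230 = 1.65 A.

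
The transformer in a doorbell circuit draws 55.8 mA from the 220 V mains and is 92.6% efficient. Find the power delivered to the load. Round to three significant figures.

P_in = V_p I_p = 220 × 0.0558 = 12.276 W.
P_out = η P_in = 0.926 × 12.276 = 11.4 W.

P_out ≈ 11.4 W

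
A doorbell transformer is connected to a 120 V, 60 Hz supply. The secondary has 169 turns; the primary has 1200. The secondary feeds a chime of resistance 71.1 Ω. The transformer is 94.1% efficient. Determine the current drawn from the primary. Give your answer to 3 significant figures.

V_s = 120 × 169/1200 = 16.900 V.
I_s = V_s/R = 16.900/71.1 = 0.23769 A.
P_out = V_s I_s = 16.900 × 0.23769 = 4.0170 W.
P_in = P_out/η = 4.0170/0.941 = 4.2689 W.
I_p = P_in/V_p = 4.2689/120 = 0.0356 A.

I_p ≈ 0.0356 A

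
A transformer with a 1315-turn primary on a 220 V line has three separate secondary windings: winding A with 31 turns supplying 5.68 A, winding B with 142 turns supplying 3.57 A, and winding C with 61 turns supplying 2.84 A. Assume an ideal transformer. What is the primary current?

I_p ≈ 0.651 A

V_A = 220 × 31/1315 = 5.1863 V; V_B = 220 × 142/1315 = 23.757 V; V_C = 220 × 61/1315 = 10.205 V.
P_out = V_A I_A + V_B I_B + V_C I_C = 5.1863×5.68 + 23.757×3.57 + 10.205×2.84 = 29.458 + 84.811 + 28.983 = 143.25 W.
Ideal ⇒ P_in = P_out, so I_p = P_out/V_p = 143.25/220 = 0.651 A.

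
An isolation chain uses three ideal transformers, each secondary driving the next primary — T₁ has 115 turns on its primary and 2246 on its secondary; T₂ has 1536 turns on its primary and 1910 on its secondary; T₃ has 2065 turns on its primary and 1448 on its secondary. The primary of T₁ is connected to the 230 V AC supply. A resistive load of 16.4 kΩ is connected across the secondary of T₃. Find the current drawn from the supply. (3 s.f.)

I_supply ≈ 4.07 A

After T₁: V = 230.00 × 2246/115 = 4492.0 V.
After T₂: V = 4492.0 × 1910/1536 = 5585.8 V.
After T₃: V = 5585.8 × 1448/2065 = 3916.8 V.
I_load = 3916.8/16400 = 0.23883 A, so P_out = 3916.8 × 0.23883 = 935.44 W.
All ideal ⇒ P_in = P_out, so I_supply = 935.44/230 = 4.07 A.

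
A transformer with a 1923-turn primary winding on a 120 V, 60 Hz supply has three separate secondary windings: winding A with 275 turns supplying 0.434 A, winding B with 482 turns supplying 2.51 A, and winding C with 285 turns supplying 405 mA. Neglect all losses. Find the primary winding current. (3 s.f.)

I_p ≈ 0.751 A

V_A = 120 × 275/1923 = 17.161 V; V_B = 120 × 482/1923 = 30.078 V; V_C = 120 × 285/1923 = 17.785 V.
P_out = V_A I_A + V_B I_B + V_C I_C = 17.161×0.434 + 30.078×2.51 + 17.785×0.405 = 7.4477 + 75.496 + 7.2028 = 90.146 W.
Ideal ⇒ P_in = P_out, so I_p = P_out/V_p = 90.146/120 = 0.751 A.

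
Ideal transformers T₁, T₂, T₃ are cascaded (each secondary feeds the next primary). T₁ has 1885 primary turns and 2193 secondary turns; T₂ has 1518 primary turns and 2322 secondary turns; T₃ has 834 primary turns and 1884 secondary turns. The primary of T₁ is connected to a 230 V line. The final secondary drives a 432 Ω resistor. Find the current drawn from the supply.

I_supply ≈ 8.60 A

Secondary of T₁: V = 230.00 × 2193/1885 = 267.58 V.
Secondary of T₂: V = 267.58 × 2322/1518 = 409.30 V.
Secondary of T₃: V = 409.30 × 1884/834 = 924.61 V.
I_load = 924.61/432 = 2.1403 A, so P_out = 924.61 × 2.1403 = 1979.0 W.
All ideal ⇒ P_in = P_out, so I_supply = 1979.0/230 = 8.60 A.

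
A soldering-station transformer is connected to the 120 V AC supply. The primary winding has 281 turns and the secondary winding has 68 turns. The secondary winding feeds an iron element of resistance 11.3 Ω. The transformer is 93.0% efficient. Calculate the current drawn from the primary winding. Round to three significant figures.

V_s = 120 × 68/281 = 29.039 V.
I_s = V_s/R = 29.039/11.3 = 2.5698 A.
P_out = V_s I_s = 29.039 × 2.5698 = 74.626 W.
P_in = P_out/η = 74.626/0.930 = 80.243 W.
I_p = P_in/V_p = 80.243/120 = 0.669 A.

I_p ≈ 0.669 A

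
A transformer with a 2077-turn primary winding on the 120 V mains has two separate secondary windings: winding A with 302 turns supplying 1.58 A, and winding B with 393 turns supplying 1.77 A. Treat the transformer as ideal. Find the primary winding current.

I_p ≈ 0.565 A

V_A = 120 × 302/2077 = 17.448 V; V_B = 120 × 393/2077 = 22.706 V.
P_out = V_A I_A + V_B I_B = 17.448×1.58 + 22.706×1.77 = 27.568 + 40.189 = 67.758 W.
Ideal ⇒ P_in = P_out, so I_p = P_out/V_p = 67.758/120 = 0.565 A.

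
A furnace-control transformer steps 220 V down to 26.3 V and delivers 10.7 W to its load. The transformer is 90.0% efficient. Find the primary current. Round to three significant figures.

P_in = P_out/η = 10.7/0.900 = 11.889 W.
I_p = P_in/V_p = 11.889/220 = 0.0540 A.

I_p ≈ 0.0540 A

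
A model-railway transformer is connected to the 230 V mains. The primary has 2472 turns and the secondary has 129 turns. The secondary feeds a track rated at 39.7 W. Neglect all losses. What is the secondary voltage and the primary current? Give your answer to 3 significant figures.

V_s = V_p × N_s/N_p = 230 × 129/2472 = 12.002 V.
I_s = P/V_s = 39.7/12.002 = 3.3077 A.
I_p = I_s × N_s/N_p = 3.3077 × 129/2472 = 0.173 A.

V_s ≈ 12.0 V, I_p ≈ 0.173 A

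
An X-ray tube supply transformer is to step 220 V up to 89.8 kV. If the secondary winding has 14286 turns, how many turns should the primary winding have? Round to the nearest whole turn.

N_p = 35 turns

N_p/N_s = V_p/V_s, so N_p = 14286 × 220/89800 = 35.0 ≈ 35 turns.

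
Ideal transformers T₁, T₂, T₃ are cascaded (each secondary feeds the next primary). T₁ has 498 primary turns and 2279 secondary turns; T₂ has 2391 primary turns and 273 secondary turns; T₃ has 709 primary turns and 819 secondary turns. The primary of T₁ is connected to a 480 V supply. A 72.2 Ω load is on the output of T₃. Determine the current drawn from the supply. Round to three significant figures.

Secondary of T₁: V = 480.00 × 2279/498 = 2196.6 V.
Secondary of T₂: V = 2196.6 × 273/2391 = 250.81 V.
Secondary of T₃: V = 250.81 × 819/709 = 289.72 V.
I_load = 289.72/72.2 = 4.0127 A, so P_out = 289.72 × 4.0127 = 1162.6 W.
All ideal ⇒ P_in = P_out, so I_supply = 1162.6/480 = 2.42 A.

I_supply ≈ 2.42 A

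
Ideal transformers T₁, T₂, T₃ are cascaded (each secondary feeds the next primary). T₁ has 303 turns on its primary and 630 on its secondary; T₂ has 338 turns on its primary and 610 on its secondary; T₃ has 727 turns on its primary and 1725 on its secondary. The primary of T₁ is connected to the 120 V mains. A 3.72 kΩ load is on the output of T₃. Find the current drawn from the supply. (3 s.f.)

I_supply ≈ 2.56 A

After T₁: V = 120.00 × 630/303 = 249.50 V.
After T₂: V = 249.50 × 610/338 = 450.29 V.
After T₃: V = 450.29 × 1725/727 = 1068.4 V.
I_load = 1068.4/3720 = 0.28721 A, so P_out = 1068.4 × 0.28721 = 306.87 W.
All ideal ⇒ P_in = P_out, so I_supply = 306.87/120 = 2.56 A.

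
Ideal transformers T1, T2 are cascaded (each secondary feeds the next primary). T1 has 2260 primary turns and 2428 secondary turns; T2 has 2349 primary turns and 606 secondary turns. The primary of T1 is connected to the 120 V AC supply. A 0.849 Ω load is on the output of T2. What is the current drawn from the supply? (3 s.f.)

I_supply ≈ 10.9 A

After T1: V = 120.00 × 2428/2260 = 128.92 V.
After T2: V = 128.92 × 606/2349 = 33.259 V.
I_load = 33.259/0.849 = 39.174 A, so P_out = 33.259 × 39.174 = 1302.9 W.
All ideal ⇒ P_in = P_out, so I_supply = 1302.9/120 = 10.9 A.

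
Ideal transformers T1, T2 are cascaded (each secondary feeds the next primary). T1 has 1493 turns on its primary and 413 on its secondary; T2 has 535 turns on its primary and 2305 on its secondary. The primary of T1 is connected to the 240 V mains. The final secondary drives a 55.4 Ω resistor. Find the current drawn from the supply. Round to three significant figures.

After T1: V = 240.00 × 413/1493 = 66.390 V.
After T2: V = 66.390 × 2305/535 = 286.03 V.
I_load = 286.03/55.4 = 5.1631 A, so P_out = 286.03 × 5.1631 = 1476.8 W.
All ideal ⇒ P_in = P_out, so I_supply = 1476.8/240 = 6.15 A.

I_supply ≈ 6.15 A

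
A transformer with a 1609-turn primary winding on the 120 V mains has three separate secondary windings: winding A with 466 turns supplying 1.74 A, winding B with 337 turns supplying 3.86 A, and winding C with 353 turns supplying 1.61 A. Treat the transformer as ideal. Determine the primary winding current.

I_p ≈ 1.67 A

V_A = 120 × 466/1609 = 34.755 V; V_B = 120 × 337/1609 = 25.134 V; V_C = 120 × 353/1609 = 26.327 V.
P_out = V_A I_A + V_B I_B + V_C I_C = 34.755×1.74 + 25.134×3.86 + 26.327×1.61 = 60.473 + 97.016 + 42.386 = 199.87 W.
Ideal ⇒ P_in = P_out, so I_p = P_out/V_p = 199.87/120 = 1.67 A.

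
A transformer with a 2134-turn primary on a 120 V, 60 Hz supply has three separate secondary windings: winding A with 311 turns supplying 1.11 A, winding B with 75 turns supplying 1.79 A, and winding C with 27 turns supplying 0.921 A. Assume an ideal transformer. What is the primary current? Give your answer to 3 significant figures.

I_p ≈ 0.236 A

V_A = 120 × 311/2134 = 17.488 V; V_B = 120 × 75/2134 = 4.2174 V; V_C = 120 × 27/2134 = 1.5183 V.
P_out = V_A I_A + V_B I_B + V_C I_C = 17.488×1.11 + 4.2174×1.79 + 1.5183×0.921 = 19.412 + 7.5492 + 1.3983 = 28.360 W.
Ideal ⇒ P_in = P_out, so I_p = P_out/V_p = 28.360/120 = 0.236 A.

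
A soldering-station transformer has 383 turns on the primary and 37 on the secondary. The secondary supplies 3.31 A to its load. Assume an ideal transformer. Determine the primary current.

For an ideal transformer I_p/I_s = N_s/N_p, so I_p = 3.31 × 37/383 = 0.320 A.

I_p ≈ 0.320 A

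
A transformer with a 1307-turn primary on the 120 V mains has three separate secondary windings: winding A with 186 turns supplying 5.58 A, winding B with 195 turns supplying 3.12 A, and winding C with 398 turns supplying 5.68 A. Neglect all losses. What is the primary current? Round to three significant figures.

V_A = 120 × 186/1307 = 17.077 V; V_B = 120 × 195/1307 = 17.904 V; V_C = 120 × 398/1307 = 36.542 V.
P_out = V_A I_A + V_B I_B + V_C I_C = 17.077×5.58 + 17.904×3.12 + 36.542×5.68 = 95.291 + 55.859 + 207.56 = 358.71 W.
Ideal ⇒ P_in = P_out, so I_p = P_out/V_p = 358.71/120 = 2.99 A.

I_p ≈ 2.99 A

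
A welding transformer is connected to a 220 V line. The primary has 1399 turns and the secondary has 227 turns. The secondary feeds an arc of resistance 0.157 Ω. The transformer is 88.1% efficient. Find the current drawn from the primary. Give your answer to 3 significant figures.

I_p ≈ 41.9 A

V_s = 220 × 227/1399 = 35.697 V.
I_s = V_s/R = 35.697/0.157 = 227.37 A.
P_out = V_s I_s = 35.697 × 227.37 = 8116.4 W.
P_in = P_out/η = 8116.4/0.881 = 9212.7 W.
I_p = P_in/V_p = 9212.7/220 = 41.9 A.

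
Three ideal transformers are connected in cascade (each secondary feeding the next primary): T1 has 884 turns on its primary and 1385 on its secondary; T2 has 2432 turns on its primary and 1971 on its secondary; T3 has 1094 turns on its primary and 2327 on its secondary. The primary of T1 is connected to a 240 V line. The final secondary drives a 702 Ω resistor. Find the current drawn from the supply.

I_supply ≈ 2.49 A

Secondary of T1: V = 240.00 × 1385/884 = 376.02 V.
Secondary of T2: V = 376.02 × 1971/2432 = 304.74 V.
Secondary of T3: V = 304.74 × 2327/1094 = 648.20 V.
I_load = 648.20/702 = 0.92337 A, so P_out = 648.20 × 0.92337 = 598.53 W.
All ideal ⇒ P_in = P_out, so I_supply = 598.53/240 = 2.49 A.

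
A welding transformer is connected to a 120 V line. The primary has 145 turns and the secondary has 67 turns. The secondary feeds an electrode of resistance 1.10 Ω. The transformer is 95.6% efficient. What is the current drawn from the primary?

I_p ≈ 24.4 A

V_s = 120 × 67/145 = 55.448 V.
I_s = V_s/R = 55.448/1.10 = 50.408 A.
P_out = V_s I_s = 55.448 × 50.408 = 2795.0 W.
P_in = P_out/η = 2795.0/0.956 = 2923.7 W.
I_p = P_in/V_p = 2923.7/120 = 24.4 A.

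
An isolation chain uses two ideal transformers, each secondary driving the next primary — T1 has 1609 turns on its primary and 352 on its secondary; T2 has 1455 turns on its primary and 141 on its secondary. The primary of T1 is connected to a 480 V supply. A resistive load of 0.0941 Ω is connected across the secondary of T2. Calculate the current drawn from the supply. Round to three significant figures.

After T1: V = 480.00 × 352/1609 = 105.01 V.
After T2: V = 105.01 × 141/1455 = 10.176 V.
I_load = 10.176/0.0941 = 108.14 A, so P_out = 10.176 × 108.14 = 1100.5 W.
All ideal ⇒ P_in = P_out, so I_supply = 1100.5/480 = 2.29 A.

I_supply ≈ 2.29 A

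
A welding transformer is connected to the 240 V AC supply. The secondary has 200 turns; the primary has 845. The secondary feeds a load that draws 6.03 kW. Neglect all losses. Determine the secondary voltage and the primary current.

V_s ≈ 56.8 V, I_p ≈ 25.1 A

V_s = V_p × N_s/N_p = 240 × 200/845 = 56.805 V.
I_s = P/V_s = 6030/56.805 = 106.15 A.
I_p = I_s × N_s/N_p = 106.15 × 200/845 = 25.1 A.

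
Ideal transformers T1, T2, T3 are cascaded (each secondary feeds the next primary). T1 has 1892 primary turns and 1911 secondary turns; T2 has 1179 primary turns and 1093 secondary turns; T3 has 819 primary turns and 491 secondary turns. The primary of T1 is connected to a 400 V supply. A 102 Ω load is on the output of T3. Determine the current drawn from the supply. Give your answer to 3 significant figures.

Secondary of T1: V = 400.00 × 1911/1892 = 404.02 V.
Secondary of T2: V = 404.02 × 1093/1179 = 374.55 V.
Secondary of T3: V = 374.55 × 491/819 = 224.55 V.
I_load = 224.55/102 = 2.2014 A, so P_out = 224.55 × 2.2014 = 494.32 W.
All ideal ⇒ P_in = P_out, so I_supply = 494.32/400 = 1.24 A.

I_supply ≈ 1.24 A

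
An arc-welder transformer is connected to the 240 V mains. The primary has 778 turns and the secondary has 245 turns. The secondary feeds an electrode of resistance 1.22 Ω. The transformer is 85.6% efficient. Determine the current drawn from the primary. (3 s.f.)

I_p ≈ 22.8 A

V_s = 240 × 245/778 = 75.578 V.
I_s = V_s/R = 75.578/1.22 = 61.950 A.
P_out = V_s I_s = 75.578 × 61.950 = 4682.0 W.
P_in = P_out/η = 4682.0/0.856 = 5469.7 W.
I_p = P_in/V_p = 5469.7/240 = 22.8 A.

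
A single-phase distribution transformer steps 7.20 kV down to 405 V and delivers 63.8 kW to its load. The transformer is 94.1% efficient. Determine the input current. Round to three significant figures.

I_in ≈ 9.42 A

P_in = P_out/η = 63800/0.941 = 67800 W.
I_in = P_in/V_in = 67800/7200 = 9.42 A.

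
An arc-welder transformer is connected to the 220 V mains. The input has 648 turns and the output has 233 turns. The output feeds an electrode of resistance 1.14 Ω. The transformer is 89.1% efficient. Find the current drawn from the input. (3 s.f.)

I_in ≈ 28.0 A

V_out = 220 × 233/648 = 79.105 V.
I_out = V_out/R = 79.105/1.14 = 69.390 A.
P_out = V_out I_out = 79.105 × 69.390 = 5489.1 W.
P_in = P_out/η = 5489.1/0.891 = 6160.6 W.
I_in = P_in/V_in = 6160.6/220 = 28.0 A.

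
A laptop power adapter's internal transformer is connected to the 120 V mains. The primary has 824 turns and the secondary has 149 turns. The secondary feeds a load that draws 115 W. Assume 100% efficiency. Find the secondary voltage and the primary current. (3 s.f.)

V_s = V_p × N_s/N_p = 120 × 149/824 = 21.699 V.
I_s = P/V_s = 115/21.699 = 5.2998 A.
I_p = I_s × N_s/N_p = 5.2998 × 149/824 = 0.958 A.

V_s ≈ 21.7 V, I_p ≈ 0.958 A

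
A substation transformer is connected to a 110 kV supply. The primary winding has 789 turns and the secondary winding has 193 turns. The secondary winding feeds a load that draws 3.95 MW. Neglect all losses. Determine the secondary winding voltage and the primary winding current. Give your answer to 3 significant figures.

V_s = V_p × N_s/N_p = 110000 × 193/789 = 26907 V.
I_s = P/V_s = 3.95×10^6/26907 = 146.80 A.
I_p = I_s × N_s/N_p = 146.80 × 193/789 = 35.9 A.

V_s ≈ 26900 V, I_p ≈ 35.9 A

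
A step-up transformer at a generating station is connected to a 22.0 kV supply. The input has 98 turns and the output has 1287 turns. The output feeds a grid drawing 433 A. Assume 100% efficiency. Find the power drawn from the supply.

P ≈ 1.25×10^8 W

I_in = I_out × N_out/N_in = 433 × 1287/98 = 5686.4 A.
P = V_in I_in = 22000 × 5686.4 = 1.25×10^8 W.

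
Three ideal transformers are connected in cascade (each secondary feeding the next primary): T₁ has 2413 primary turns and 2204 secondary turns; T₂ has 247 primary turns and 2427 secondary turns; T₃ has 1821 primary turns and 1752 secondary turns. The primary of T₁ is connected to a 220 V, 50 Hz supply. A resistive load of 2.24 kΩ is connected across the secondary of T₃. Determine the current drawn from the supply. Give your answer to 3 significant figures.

Secondary of T₁: V = 220.00 × 2204/2413 = 200.94 V.
Secondary of T₂: V = 200.94 × 2427/247 = 1974.5 V.
Secondary of T₃: V = 1974.5 × 1752/1821 = 1899.7 V.
I_load = 1899.7/2240 = 0.84806 A, so P_out = 1899.7 × 0.84806 = 1611.0 W.
All ideal ⇒ P_in = P_out, so I_supply = 1611.0/220 = 7.32 A.

I_supply ≈ 7.32 A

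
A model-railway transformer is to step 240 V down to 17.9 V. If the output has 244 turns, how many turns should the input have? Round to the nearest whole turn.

N_in = 3272 turns

N_in/N_out = V_in/V_out, so N_in = 244 × 240/17.9 = 3271.5 ≈ 3272 turns.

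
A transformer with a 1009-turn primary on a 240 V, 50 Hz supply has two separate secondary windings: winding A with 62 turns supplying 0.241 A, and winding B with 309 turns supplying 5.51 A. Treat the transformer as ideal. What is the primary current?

V_A = 240 × 62/1009 = 14.747 V; V_B = 240 × 309/1009 = 73.499 V.
P_out = V_A I_A + V_B I_B = 14.747×0.241 + 73.499×5.51 = 3.5541 + 404.98 = 408.53 W.
Ideal ⇒ P_in = P_out, so I_p = P_out/V_p = 408.53/240 = 1.70 A.

I_p ≈ 1.70 A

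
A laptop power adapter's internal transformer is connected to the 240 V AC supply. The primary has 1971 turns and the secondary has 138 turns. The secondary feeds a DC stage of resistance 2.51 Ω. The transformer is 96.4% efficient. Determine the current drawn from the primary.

I_p ≈ 0.486 A

V_s = 240 × 138/1971 = 16.804 V.
I_s = V_s/R = 16.804/2.51 = 6.6947 A.
P_out = V_s I_s = 16.804 × 6.6947 = 112.50 W.
P_in = P_out/η = 112.50/0.964 = 116.70 W.
I_p = P_in/V_p = 116.70/240 = 0.486 A.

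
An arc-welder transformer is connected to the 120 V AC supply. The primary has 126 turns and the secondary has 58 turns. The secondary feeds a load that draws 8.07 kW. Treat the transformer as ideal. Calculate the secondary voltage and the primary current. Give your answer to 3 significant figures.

V_s ≈ 55.2 V, I_p ≈ 67.2 A

V_s = V_p × N_s/N_p = 120 × 58/126 = 55.238 V.
I_s = P/V_s = 8070/55.238 = 146.09 A.
I_p = I_s × N_s/N_p = 146.09 × 58/126 = 67.2 A.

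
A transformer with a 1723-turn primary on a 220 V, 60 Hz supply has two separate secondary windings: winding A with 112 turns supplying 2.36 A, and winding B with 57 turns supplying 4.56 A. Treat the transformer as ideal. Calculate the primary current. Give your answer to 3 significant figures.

V_A = 220 × 112/1723 = 14.301 V; V_B = 220 × 57/1723 = 7.2780 V.
P_out = V_A I_A + V_B I_B = 14.301×2.36 + 7.2780×4.56 = 33.750 + 33.188 = 66.937 W.
Ideal ⇒ P_in = P_out, so I_p = P_out/V_p = 66.937/220 = 0.304 A.

I_p ≈ 0.304 A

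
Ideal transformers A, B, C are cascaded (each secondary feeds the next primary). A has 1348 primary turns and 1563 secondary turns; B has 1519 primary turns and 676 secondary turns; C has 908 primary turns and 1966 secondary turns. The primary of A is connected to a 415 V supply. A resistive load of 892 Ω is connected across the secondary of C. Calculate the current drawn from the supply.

I_supply ≈ 0.581 A

Secondary of A: V = 415.00 × 1563/1348 = 481.19 V.
Secondary of B: V = 481.19 × 676/1519 = 214.14 V.
Secondary of C: V = 214.14 × 1966/908 = 463.66 V.
I_load = 463.66/892 = 0.51980 A, so P_out = 463.66 × 0.51980 = 241.01 W.
All ideal ⇒ P_in = P_out, so I_supply = 241.01/415 = 0.581 A.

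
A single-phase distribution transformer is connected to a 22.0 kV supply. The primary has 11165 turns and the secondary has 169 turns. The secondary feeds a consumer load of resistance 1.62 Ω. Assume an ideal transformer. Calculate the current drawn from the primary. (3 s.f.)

V_s = V_p × N_s/N_p = 22000 × 169/11165 = 333.00 V.
I_s = V_s/R = 333.00/1.62 = 205.56 A.
For an ideal transformer I_p N_p = I_s N_s, so I_p = 205.56 × 169/11165 = 3.11 A.

I_p ≈ 3.11 A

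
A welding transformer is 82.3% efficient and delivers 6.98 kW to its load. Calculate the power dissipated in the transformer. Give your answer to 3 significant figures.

P_in = P_out/η = 6980/0.823 = 8481.17 W.
P_loss = P_in − P_out = 8481.17 − 6980 = 1500 W.

P_loss ≈ 1500 W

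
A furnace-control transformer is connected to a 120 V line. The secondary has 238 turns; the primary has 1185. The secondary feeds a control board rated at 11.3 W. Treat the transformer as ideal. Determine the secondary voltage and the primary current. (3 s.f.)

V_s ≈ 24.1 V, I_p ≈ 0.0942 A

V_s = V_p × N_s/N_p = 120 × 238/1185 = 24.101 V.
I_s = P/V_s = 11.3/24.101 = 0.46886 A.
I_p = I_s × N_s/N_p = 0.46886 × 238/1185 = 0.0942 A.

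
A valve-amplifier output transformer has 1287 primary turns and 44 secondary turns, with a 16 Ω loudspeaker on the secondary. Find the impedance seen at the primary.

Z_p = (N_p/N_s)² × Z_s = (1287/44)² × 16 = 13700 Ω.

Z_p ≈ 13700 Ω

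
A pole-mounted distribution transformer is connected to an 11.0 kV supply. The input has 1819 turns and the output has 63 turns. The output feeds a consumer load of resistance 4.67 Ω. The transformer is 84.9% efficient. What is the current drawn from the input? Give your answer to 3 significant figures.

I_in ≈ 3.33 A

V_out = 11000 × 63/1819 = 380.98 V.
I_out = V_out/R = 380.98/4.67 = 81.580 A.
P_out = V_out I_out = 380.98 × 81.580 = 31080 W.
P_in = P_out/η = 31080/0.849 = 36608 W.
I_in = P_in/V_in = 36608/11000 = 3.33 A.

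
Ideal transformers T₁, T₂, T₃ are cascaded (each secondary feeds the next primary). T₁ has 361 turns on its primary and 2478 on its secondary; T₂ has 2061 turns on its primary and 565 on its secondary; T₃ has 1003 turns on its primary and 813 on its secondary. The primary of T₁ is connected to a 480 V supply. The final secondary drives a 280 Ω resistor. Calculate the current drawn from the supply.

I_supply ≈ 3.99 A

Secondary of T₁: V = 480.00 × 2478/361 = 3294.8 V.
Secondary of T₂: V = 3294.8 × 565/2061 = 903.25 V.
Secondary of T₃: V = 903.25 × 813/1003 = 732.14 V.
I_load = 732.14/280 = 2.6148 A, so P_out = 732.14 × 2.6148 = 1914.4 W.
All ideal ⇒ P_in = P_out, so I_supply = 1914.4/480 = 3.99 A.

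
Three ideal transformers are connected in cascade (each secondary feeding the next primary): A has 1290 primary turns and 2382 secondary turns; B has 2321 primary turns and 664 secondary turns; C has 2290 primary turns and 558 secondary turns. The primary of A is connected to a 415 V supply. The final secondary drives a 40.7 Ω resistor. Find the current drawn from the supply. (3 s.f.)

I_supply ≈ 0.169 A

After A: V = 415.00 × 2382/1290 = 766.30 V.
After B: V = 766.30 × 664/2321 = 219.23 V.
After C: V = 219.23 × 558/2290 = 53.419 V.
I_load = 53.419/40.7 = 1.3125 A, so P_out = 53.419 × 1.3125 = 70.111 W.
All ideal ⇒ P_in = P_out, so I_supply = 70.111/415 = 0.169 A.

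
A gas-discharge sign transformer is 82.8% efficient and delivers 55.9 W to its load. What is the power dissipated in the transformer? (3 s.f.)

P_loss ≈ 11.6 W

P_in = P_out/η = 55.9/0.828 = 67.5121 W.
P_loss = P_in − P_out = 67.5121 − 55.9 = 11.6 W.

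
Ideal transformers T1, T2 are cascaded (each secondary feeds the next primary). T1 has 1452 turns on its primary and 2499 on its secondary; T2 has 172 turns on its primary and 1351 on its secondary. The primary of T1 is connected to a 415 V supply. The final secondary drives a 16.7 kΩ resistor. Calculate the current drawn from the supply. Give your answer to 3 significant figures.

Secondary of T1: V = 415.00 × 2499/1452 = 714.25 V.
Secondary of T2: V = 714.25 × 1351/172 = 5610.2 V.
I_load = 5610.2/16700 = 0.33594 A, so P_out = 5610.2 × 0.33594 = 1884.7 W.
All ideal ⇒ P_in = P_out, so I_supply = 1884.7/415 = 4.54 A.

I_supply ≈ 4.54 A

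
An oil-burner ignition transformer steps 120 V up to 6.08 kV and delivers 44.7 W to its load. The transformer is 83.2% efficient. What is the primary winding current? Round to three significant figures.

P_in = P_out/η = 44.7/0.832 = 53.726 W.
I_p = P_in/V_p = 53.726/120 = 0.448 A.

I_p ≈ 0.448 A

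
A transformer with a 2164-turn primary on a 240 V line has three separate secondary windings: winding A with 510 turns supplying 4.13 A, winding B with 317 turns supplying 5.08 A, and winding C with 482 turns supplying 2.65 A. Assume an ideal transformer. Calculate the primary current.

V_A = 240 × 510/2164 = 56.562 V; V_B = 240 × 317/2164 = 35.157 V; V_C = 240 × 482/2164 = 53.457 V.
P_out = V_A I_A + V_B I_B + V_C I_C = 56.562×4.13 + 35.157×5.08 + 53.457×2.65 = 233.60 + 178.60 + 141.66 = 553.86 W.
Ideal ⇒ P_in = P_out, so I_p = P_out/V_p = 553.86/240 = 2.31 A.

I_p ≈ 2.31 A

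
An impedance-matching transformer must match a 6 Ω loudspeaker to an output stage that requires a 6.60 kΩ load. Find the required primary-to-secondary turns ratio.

N_p/N_s ≈ 33.2

Z_p/Z_s = (N_p/N_s)², so N_p/N_s = √(6600/6) = √1100 = 33.2.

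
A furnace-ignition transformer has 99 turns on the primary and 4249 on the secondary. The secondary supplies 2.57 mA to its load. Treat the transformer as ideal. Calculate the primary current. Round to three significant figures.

For an ideal transformer I_p/I_s = N_s/N_p, so I_p = 0.00257 × 4249/99 = 0.110 A.

I_p ≈ 0.110 A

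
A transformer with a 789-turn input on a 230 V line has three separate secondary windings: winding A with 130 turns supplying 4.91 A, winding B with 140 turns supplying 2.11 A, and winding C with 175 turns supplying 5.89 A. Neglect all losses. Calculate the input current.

V_A = 230 × 130/789 = 37.896 V; V_B = 230 × 140/789 = 40.811 V; V_C = 230 × 175/789 = 51.014 V.
P_out = V_A I_A + V_B I_B + V_C I_C = 37.896×4.91 + 40.811×2.11 + 51.014×5.89 = 186.07 + 86.112 + 300.47 = 572.65 W.
Ideal ⇒ P_in = P_out, so I_in = P_out/V_in = 572.65/230 = 2.49 A.

I_in ≈ 2.49 A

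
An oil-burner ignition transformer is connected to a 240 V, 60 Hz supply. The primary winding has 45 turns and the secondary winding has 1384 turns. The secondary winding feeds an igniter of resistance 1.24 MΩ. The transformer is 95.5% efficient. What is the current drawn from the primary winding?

I_p ≈ 0.192 A

V_s = 240 × 1384/45 = 7381.3 V.
I_s = V_s/R = 7381.3/(1.24×10^6) = 0.0059527 A.
P_out = V_s I_s = 7381.3 × 0.0059527 = 43.939 W.
P_in = P_out/η = 43.939/0.955 = 46.009 W.
I_p = P_in/V_p = 46.009/240 = 0.192 A.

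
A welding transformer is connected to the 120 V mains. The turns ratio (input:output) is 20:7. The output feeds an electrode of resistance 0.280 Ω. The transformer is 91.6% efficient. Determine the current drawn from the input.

V_out = 120 × 7/20 = 42.000 V.
I_out = V_out/R = 42.000/0.280 = 150.00 A.
P_out = V_out I_out = 42.000 × 150.00 = 6300.0 W.
P_in = P_out/η = 6300.0/0.916 = 6877.7 W.
I_in = P_in/V_in = 6877.7/120 = 57.3 A.

I_in ≈ 57.3 A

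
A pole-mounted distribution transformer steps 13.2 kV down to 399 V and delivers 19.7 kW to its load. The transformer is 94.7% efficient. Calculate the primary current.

P_in = P_out/η = 19700/0.947 = 20803 W.
I_p = P_in/V_p = 20803/13200 = 1.58 A.

I_p ≈ 1.58 A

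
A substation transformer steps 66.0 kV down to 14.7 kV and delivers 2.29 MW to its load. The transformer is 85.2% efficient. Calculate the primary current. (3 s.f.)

P_in = P_out/η = 2.29×10^6/0.852 = 2.6878×10^6 W.
I_p = P_in/V_p = 2.6878×10^6/66000 = 40.7 A.

I_p ≈ 40.7 A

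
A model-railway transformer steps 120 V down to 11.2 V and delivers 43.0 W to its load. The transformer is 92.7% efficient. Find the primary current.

I_p ≈ 0.387 A

P_in = P_out/η = 43.0/0.927 = 46.386 W.
I_p = P_in/V_p = 46.386/120 = 0.387 A.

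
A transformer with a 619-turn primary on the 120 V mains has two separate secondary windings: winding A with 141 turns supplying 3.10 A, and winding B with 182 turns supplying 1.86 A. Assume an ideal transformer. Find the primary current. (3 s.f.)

V_A = 120 × 141/619 = 27.334 V; V_B = 120 × 182/619 = 35.283 V.
P_out = V_A I_A + V_B I_B = 27.334×3.10 + 35.283×1.86 = 84.737 + 65.626 = 150.36 W.
Ideal ⇒ P_in = P_out, so I_p = P_out/V_p = 150.36/120 = 1.25 A.

I_p ≈ 1.25 A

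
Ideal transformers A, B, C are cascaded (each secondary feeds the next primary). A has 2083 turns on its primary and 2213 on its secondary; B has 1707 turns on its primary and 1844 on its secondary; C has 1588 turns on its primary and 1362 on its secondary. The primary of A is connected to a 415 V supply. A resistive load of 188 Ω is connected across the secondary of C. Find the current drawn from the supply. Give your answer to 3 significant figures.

I_supply ≈ 2.14 A

Secondary of A: V = 415.00 × 2213/2083 = 440.90 V.
Secondary of B: V = 440.90 × 1844/1707 = 476.29 V.
Secondary of C: V = 476.29 × 1362/1588 = 408.50 V.
I_load = 408.50/188 = 2.1729 A, so P_out = 408.50 × 2.1729 = 887.63 W.
All ideal ⇒ P_in = P_out, so I_supply = 887.63/415 = 2.14 A.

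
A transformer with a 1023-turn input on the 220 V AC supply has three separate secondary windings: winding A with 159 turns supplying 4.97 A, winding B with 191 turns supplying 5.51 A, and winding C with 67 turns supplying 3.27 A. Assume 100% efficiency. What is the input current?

I_in ≈ 2.02 A

V_A = 220 × 159/1023 = 34.194 V; V_B = 220 × 191/1023 = 41.075 V; V_C = 220 × 67/1023 = 14.409 V.
P_out = V_A I_A + V_B I_B + V_C I_C = 34.194×4.97 + 41.075×5.51 + 14.409×3.27 = 169.94 + 226.32 + 47.116 = 443.38 W.
Ideal ⇒ P_in = P_out, so I_in = P_out/V_in = 443.38/220 = 2.02 A.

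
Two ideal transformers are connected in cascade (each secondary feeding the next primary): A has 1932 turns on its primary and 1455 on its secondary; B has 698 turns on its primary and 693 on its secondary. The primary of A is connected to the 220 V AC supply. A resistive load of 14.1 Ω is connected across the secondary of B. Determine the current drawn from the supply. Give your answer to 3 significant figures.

After A: V = 220.00 × 1455/1932 = 165.68 V.
After B: V = 165.68 × 693/698 = 164.50 V.
I_load = 164.50/14.1 = 11.666 A, so P_out = 164.50 × 11.666 = 1919.1 W.
All ideal ⇒ P_in = P_out, so I_supply = 1919.1/220 = 8.72 A.

I_supply ≈ 8.72 A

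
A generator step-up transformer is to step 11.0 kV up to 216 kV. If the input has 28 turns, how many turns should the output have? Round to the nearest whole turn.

N_out/N_in = V_out/V_in, so N_out = 28 × 216000/11000 = 549.8 ≈ 550 turns.

N_out = 550 turns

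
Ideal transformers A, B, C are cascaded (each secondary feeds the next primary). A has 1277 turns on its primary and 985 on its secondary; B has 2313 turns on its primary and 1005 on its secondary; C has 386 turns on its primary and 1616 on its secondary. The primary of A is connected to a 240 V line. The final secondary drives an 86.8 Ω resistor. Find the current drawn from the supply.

After A: V = 240.00 × 985/1277 = 185.12 V.
After B: V = 185.12 × 1005/2313 = 80.435 V.
After C: V = 80.435 × 1616/386 = 336.74 V.
I_load = 336.74/86.8 = 3.8795 A, so P_out = 336.74 × 3.8795 = 1306.4 W.
All ideal ⇒ P_in = P_out, so I_supply = 1306.4/240 = 5.44 A.

I_supply ≈ 5.44 A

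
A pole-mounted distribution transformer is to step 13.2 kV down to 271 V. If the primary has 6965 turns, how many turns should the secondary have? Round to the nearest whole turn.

N_s/N_p = V_s/V_p, so N_s = 6965 × 271/13200 = 143.0 ≈ 143 turns.

N_s = 143 turns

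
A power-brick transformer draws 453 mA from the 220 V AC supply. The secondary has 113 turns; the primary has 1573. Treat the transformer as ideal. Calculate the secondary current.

I_s ≈ 6.31 A

I_s/I_p = N_p/N_s, so I_s = 0.453 × 1573/113 = 6.31 A.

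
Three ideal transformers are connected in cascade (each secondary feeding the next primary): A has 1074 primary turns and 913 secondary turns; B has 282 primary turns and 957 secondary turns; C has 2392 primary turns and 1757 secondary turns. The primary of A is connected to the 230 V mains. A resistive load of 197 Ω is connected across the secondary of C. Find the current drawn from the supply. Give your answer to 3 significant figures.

After A: V = 230.00 × 913/1074 = 195.52 V.
After B: V = 195.52 × 957/282 = 663.52 V.
After C: V = 663.52 × 1757/2392 = 487.38 V.
I_load = 487.38/197 = 2.4740 A, so P_out = 487.38 × 2.4740 = 1205.8 W.
All ideal ⇒ P_in = P_out, so I_supply = 1205.8/230 = 5.24 A.

I_supply ≈ 5.24 A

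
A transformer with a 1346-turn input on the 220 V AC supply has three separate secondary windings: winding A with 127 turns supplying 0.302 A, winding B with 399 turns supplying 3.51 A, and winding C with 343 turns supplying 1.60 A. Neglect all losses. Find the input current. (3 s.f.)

I_in ≈ 1.48 A

V_A = 220 × 127/1346 = 20.758 V; V_B = 220 × 399/1346 = 65.215 V; V_C = 220 × 343/1346 = 56.062 V.
P_out = V_A I_A + V_B I_B + V_C I_C = 20.758×0.302 + 65.215×3.51 + 56.062×1.60 = 6.2689 + 228.91 + 89.700 = 324.87 W.
Ideal ⇒ P_in = P_out, so I_in = P_out/V_in = 324.87/220 = 1.48 A.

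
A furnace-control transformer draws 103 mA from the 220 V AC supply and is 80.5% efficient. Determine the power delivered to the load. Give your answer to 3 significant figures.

P_in = V_in I_in = 220 × 0.103 = 22.660 W.
P_out = η P_in = 0.805 × 22.660 = 18.2 W.

P_out ≈ 18.2 W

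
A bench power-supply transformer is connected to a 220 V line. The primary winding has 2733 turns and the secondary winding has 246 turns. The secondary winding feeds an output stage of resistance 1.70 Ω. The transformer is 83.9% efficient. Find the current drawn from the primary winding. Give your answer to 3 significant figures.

I_p ≈ 1.25 A

V_s = 220 × 246/2733 = 19.802 V.
I_s = V_s/R = 19.802/1.70 = 11.648 A.
P_out = V_s I_s = 19.802 × 11.648 = 230.67 W.
P_in = P_out/η = 230.67/0.839 = 274.93 W.
I_p = P_in/V_p = 274.93/220 = 1.25 A.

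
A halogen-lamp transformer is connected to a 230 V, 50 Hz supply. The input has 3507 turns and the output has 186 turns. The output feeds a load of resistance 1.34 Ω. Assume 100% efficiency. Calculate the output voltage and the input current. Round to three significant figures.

V_out ≈ 12.2 V, I_in ≈ 0.483 A

V_out = V_in × N_out/N_in = 230 × 186/3507 = 12.198 V.
I_out = V_out/R = 12.198/1.34 = 9.1033 A.
I_in = I_out × N_out/N_in = 9.1033 × 186/3507 = 0.483 A.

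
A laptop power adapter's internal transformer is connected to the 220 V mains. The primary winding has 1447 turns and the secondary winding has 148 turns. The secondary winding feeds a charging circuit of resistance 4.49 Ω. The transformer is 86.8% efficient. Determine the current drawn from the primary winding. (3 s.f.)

I_p ≈ 0.591 A

V_s = 220 × 148/1447 = 22.502 V.
I_s = V_s/R = 22.502/4.49 = 5.0115 A.
P_out = V_s I_s = 22.502 × 5.0115 = 112.77 W.
P_in = P_out/η = 112.77/0.868 = 129.92 W.
I_p = P_in/V_p = 129.92/220 = 0.591 A.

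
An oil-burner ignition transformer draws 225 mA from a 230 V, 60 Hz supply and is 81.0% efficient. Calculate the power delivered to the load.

P_out ≈ 41.9 W

P_in = V_p I_p = 230 × 0.225 = 51.750 W.
P_out = η P_in = 0.810 × 51.750 = 41.9 W.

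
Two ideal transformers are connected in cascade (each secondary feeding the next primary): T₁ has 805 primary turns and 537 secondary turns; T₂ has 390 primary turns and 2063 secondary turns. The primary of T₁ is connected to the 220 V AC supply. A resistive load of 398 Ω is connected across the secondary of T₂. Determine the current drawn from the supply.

I_supply ≈ 6.88 A

After T₁: V = 220.00 × 537/805 = 146.76 V.
After T₂: V = 146.76 × 2063/390 = 776.31 V.
I_load = 776.31/398 = 1.9505 A, so P_out = 776.31 × 1.9505 = 1514.2 W.
All ideal ⇒ P_in = P_out, so I_supply = 1514.2/220 = 6.88 A.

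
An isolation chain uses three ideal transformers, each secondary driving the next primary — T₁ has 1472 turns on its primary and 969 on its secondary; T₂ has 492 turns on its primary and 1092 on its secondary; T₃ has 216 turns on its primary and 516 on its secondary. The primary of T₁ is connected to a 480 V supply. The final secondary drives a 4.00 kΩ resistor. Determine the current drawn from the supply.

I_supply ≈ 1.46 A

After T₁: V = 480.00 × 969/1472 = 315.98 V.
After T₂: V = 315.98 × 1092/492 = 701.32 V.
After T₃: V = 701.32 × 516/216 = 1675.4 V.
I_load = 1675.4/4000 = 0.41884 A, so P_out = 1675.4 × 0.41884 = 701.72 W.
All ideal ⇒ P_in = P_out, so I_supply = 701.72/480 = 1.46 A.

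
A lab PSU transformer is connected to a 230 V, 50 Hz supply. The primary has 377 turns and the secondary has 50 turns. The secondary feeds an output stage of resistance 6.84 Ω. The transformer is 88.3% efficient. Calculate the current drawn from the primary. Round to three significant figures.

I_p ≈ 0.670 A

V_s = 230 × 50/377 = 30.504 V.
I_s = V_s/R = 30.504/6.84 = 4.4596 A.
P_out = V_s I_s = 30.504 × 4.4596 = 136.04 W.
P_in = P_out/η = 136.04/0.883 = 154.06 W.
I_p = P_in/V_p = 154.06/230 = 0.670 A.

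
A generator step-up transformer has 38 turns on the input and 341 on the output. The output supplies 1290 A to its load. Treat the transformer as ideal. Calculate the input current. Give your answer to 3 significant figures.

For an ideal transformer I_in/I_out = N_out/N_in, so I_in = 1290 × 341/38 = 11600 A.

I_in ≈ 11600 A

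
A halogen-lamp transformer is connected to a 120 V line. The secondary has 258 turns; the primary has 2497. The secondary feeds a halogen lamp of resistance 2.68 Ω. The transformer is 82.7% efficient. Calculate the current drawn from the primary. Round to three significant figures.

I_p ≈ 0.578 A

V_s = 120 × 258/2497 = 12.399 V.
I_s = V_s/R = 12.399/2.68 = 4.6264 A.
P_out = V_s I_s = 12.399 × 4.6264 = 57.363 W.
P_in = P_out/η = 57.363/0.827 = 69.362 W.
I_p = P_in/V_p = 69.362/120 = 0.578 A.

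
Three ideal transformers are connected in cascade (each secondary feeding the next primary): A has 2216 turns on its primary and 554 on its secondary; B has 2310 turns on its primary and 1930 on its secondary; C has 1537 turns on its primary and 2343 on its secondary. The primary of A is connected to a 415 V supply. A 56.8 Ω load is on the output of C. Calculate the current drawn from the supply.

After A: V = 415.00 × 554/2216 = 103.75 V.
After B: V = 103.75 × 1930/2310 = 86.683 V.
After C: V = 86.683 × 2343/1537 = 132.14 V.
I_load = 132.14/56.8 = 2.3264 A, so P_out = 132.14 × 2.3264 = 307.41 W.
All ideal ⇒ P_in = P_out, so I_supply = 307.41/415 = 0.741 A.

I_supply ≈ 0.741 A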